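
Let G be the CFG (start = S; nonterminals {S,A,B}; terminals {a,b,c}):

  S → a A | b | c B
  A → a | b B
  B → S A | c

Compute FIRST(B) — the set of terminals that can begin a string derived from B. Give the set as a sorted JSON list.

Compute FIRST by fixpoint:
pass 1:
  A via A→a: +{a}
  A via A→b B: +{b}
  B via B→c: +{c}
  S via S→a A: +{a}
  S via S→b: +{b}
  S via S→c B: +{c}
  FIRST[S]={a,b,c}  FIRST[A]={a,b}  FIRST[B]={c}
pass 2:
  B via B→S A: +{a,b}
  FIRST[S]={a,b,c}  FIRST[A]={a,b}  FIRST[B]={a,b,c}
pass 3: done
  FIRST[S]={a,b,c}  FIRST[A]={a,b}  FIRST[B]={a,b,c}

FIRST(B) = ["a", "b", "c"]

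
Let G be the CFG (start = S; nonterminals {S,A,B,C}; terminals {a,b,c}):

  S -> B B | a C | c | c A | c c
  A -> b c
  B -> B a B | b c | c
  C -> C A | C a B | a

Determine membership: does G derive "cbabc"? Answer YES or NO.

CNF form of G:
  S -> B B | T1 A | T1 T1 | T2 C | c
  A -> T0 T1
  B -> B X3 | T0 T1 | c
  C -> C A | C X4 | a
  T0 -> b
  T1 -> c
  T2 -> a
  X3 -> T2 B
  X4 -> T2 B

Fill CYK table bottom-up:
  cell(0,0) c: {B,S,T1}  orig:{B,S}
  cell(1,1) b: {T0}  orig:{}
  cell(2,2) a: {C,T2}  orig:{C}
  cell(3,3) b: {T0}  orig:{}
  cell(4,4) c: {B,S,T1}  orig:{B,S}
  cell(0,1) cb: ∅
  cell(1,2) ba: ∅
  cell(2,3) ab: ∅
  cell(3,4) bc: {A,B}
  cell(0,2) cba: ∅
  cell(1,3) bab: ∅
  cell(2,4) abc: {C,X3,X4}  orig:{C}
  cell(0,3) cbab: ∅
  cell(1,4) babc: ∅
  cell(0,4) cbabc: ∅

S ∉ T[0,4] ⇒ NO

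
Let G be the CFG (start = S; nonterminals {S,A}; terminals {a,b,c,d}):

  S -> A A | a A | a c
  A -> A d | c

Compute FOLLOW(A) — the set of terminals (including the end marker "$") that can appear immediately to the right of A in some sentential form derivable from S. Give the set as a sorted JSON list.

FIRST iteration:
[1]
  A via A→c: +{c}
  S via S→A A: +{c}
  S via S→a A: +{a}
  FIRST[S]={a,c}  FIRST[A]={c}
[2] done
  FIRST[S]={a,c}  FIRST[A]={c}

FOLLOW iteration:
initialize: $ ∈ FOLLOW(S)
iter 1:
  A→A d: FOLLOW(A) ⊇ FIRST(d) = {d}; new: +{d}
  S→A A: FOLLOW(A) ⊇ FIRST(A) = {c}; new: +{c}
  S→A A: FOLLOW(A) ⊇ FOLLOW(S) ⊇ {$}; new: +{$}
  FOLLOW[S]={$}  FOLLOW[A]={$,c,d}
iter 2: done
  FOLLOW[S]={$}  FOLLOW[A]={$,c,d}

FOLLOW(A) = ["$", "c", "d"]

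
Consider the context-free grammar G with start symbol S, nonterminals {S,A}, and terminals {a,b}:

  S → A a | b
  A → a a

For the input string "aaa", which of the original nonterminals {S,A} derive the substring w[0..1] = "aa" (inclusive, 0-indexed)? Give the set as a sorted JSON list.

Convert to CNF:
  S -> A T0 | b
  A -> T0 T0
  T0 -> a

CYK fill — only the sub-triangle for w[0..1]:
  T[0,0] 'a' = {T0}  orig:{}
  T[1,1] 'a' = {T0}  orig:{}
  T[0,1] 'aa' = {A}

Original NTs in T[0,1] deriving "aa": ["A"]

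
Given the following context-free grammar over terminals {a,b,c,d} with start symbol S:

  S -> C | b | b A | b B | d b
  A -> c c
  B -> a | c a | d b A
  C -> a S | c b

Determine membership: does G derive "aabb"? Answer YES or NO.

CNF form of G:
  S -> T0 T3 | T1 S | T2 T3 | T3 A | T3 B | b
  A -> T0 T0
  B -> T0 T1 | T2 X4 | a
  C -> T0 T3 | T1 S
  T0 -> c
  T1 -> a
  T2 -> d
  T3 -> b
  X4 -> T3 A

CYK fill:
  [0..0]={B,T1}  "a"  orig:{B}
  [1..1]={B,T1}  "a"  orig:{B}
  [2..2]={S,T3}  "b"  orig:{S}
  [3..3]={S,T3}  "b"  orig:{S}
  [0..1]=∅  "aa"
  [1..2]={C,S}  "ab"
  [2..3]=∅  "bb"
  [0..2]={C,S}  "aab"
  [1..3]=∅  "abb"
  [0..3]=∅  "aabb"

S ∉ T[0,3] ⇒ NO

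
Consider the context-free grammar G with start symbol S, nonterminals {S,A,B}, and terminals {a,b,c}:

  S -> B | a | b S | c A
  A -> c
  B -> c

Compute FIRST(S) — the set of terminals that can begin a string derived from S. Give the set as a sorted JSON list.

FIRST sets, iterate to fixpoint:
round 1:
  A via A→c: +{c}
  B via B→c: +{c}
  S via S→B: +{c}
  S via S→a: +{a}
  S via S→b S: +{b}
  S: {a,b,c}  A: {c}  B: {c}
round 2: (no change)
  S: {a,b,c}  A: {c}  B: {c}

FIRST(S) = ["a", "b", "c"]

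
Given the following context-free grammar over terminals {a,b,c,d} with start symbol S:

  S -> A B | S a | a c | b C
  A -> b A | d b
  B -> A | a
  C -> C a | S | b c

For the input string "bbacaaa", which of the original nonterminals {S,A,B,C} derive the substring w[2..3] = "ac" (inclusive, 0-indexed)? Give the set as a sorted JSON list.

CNF form of G:
  S -> A B | S T2 | T0 C | T2 T3
  A -> T0 A | T1 T0
  B -> T0 A | T1 T0 | a
  C -> A B | C T2 | S T2 | T0 C | T0 T3 | T2 T3
  T0 -> b
  T1 -> d
  T2 -> a
  T3 -> c

CYK table (by increasing span) (cells [i..j] with 2 ≤ i ≤ j ≤ 3 only):
  T[2,2] 'a' = {B,T2}  orig:{B}
  T[3,3] 'c' = {T3}  orig:{}
  T[2,3] 'ac' = {C,S}

Original NTs in T[2,3] deriving "ac": ["C", "S"]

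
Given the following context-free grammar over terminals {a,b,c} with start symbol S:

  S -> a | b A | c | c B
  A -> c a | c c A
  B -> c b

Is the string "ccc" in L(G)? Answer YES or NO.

CNF form of G:
  S -> T0 B | T2 A | a | c
  A -> T0 T1 | T0 X3
  B -> T0 T2
  T0 -> c
  T1 -> a
  T2 -> b
  X3 -> T0 A

CYK table (by increasing span):
  cell(0,0) c: {S,T0}  orig:{S}
  cell(1,1) c: {S,T0}  orig:{S}
  cell(2,2) c: {S,T0}  orig:{S}
  cell(0,1) cc: ∅
  cell(1,2) cc: ∅
  cell(0,2) ccc: ∅

S ∉ T[0,2] ⇒ NO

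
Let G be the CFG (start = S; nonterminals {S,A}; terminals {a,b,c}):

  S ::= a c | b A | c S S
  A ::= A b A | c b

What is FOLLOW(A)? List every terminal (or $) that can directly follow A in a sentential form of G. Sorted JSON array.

Compute FIRST by fixpoint:
[1]
  A via A→c b: +{c}
  S via S→a c: +{a}
  S via S→b A: +{b}
  S via S→c S S: +{c}
  S: {a,b,c}  A: {c}
[2] done
  S: {a,b,c}  A: {c}

Compute FOLLOW by fixpoint:
seed FOLLOW(S) with $
iter 1:
  A→A b A: FOLLOW(A) ⊇ FIRST(b) = {b}; new: +{b}
  S→b A: FOLLOW(A) ⊇ FOLLOW(S) ⊇ {$}; new: +{$}
  S→c S S: FOLLOW(S) ⊇ FIRST(S) = {a,b,c}; new: +{a,b,c}
  FOLLOW[S]={$,a,b,c}  FOLLOW[A]={$,b}
iter 2:
  S→b A: FOLLOW(A) ⊇ FOLLOW(S) ⊇ {$,a,b,c}; new: +{a,c}
  FOLLOW[S]={$,a,b,c}  FOLLOW[A]={$,a,b,c}
iter 3: (stable)
  FOLLOW[S]={$,a,b,c}  FOLLOW[A]={$,a,b,c}

FOLLOW(A) = ["$", "a", "b", "c"]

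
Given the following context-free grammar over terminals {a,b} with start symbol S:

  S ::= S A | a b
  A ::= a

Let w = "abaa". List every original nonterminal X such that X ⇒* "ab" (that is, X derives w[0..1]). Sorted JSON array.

Convert to CNF:
  S -> S A | T0 T1
  A -> a
  T0 -> a
  T1 -> b

Fill CYK table bottom-up (cells [i..j] with 0 ≤ i ≤ j ≤ 1 only):
  cell(0,0) a: {A,T0}  orig:{A}
  cell(1,1) b: {T1}  orig:{}
  cell(0,1) ab: {S}

Original NTs in T[0,1] deriving "ab": ["S"]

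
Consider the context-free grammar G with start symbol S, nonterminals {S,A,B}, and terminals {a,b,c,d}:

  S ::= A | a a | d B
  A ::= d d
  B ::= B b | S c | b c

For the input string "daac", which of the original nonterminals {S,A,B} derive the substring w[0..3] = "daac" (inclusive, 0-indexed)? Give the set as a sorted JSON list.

CNF form of G:
  S -> T0 B | T0 T0 | T3 T3
  A -> T0 T0
  B -> B T1 | S T2 | T1 T2
  T0 -> d
  T1 -> b
  T2 -> c
  T3 -> a

Fill CYK table bottom-up, restricted to cells inside w[0..3]:
  cell(0,0) d: {T0}  orig:{}
  cell(1,1) a: {T3}  orig:{}
  cell(2,2) a: {T3}  orig:{}
  cell(3,3) c: {T2}  orig:{}
  cell(0,1) da: ∅
  cell(1,2) aa: {S}
  cell(2,3) ac: ∅
  cell(0,2) daa: ∅
  cell(1,3) aac: {B}
  cell(0,3) daac: {S}

Original NTs in T[0,3] deriving "daac": ["S"]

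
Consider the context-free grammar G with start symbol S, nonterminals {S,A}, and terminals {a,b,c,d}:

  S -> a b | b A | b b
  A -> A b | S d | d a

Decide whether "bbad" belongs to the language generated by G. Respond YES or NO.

CNF form of G:
  S -> T0 A | T0 T0 | T2 T0
  A -> A T0 | S T1 | T1 T2
  T0 -> b
  T1 -> d
  T2 -> a

CYK table (by increasing span):
  T[0,0] 'b' = {T0}  orig:{}
  T[1,1] 'b' = {T0}  orig:{}
  T[2,2] 'a' = {T2}  orig:{}
  T[3,3] 'd' = {T1}  orig:{}
  T[0,1] 'bb' = {S}
  T[1,2] 'ba' = ∅
  T[2,3] 'ad' = ∅
  T[0,2] 'bba' = ∅
  T[1,3] 'bad' = ∅
  T[0,3] 'bbad' = ∅

S ∉ T[0,3] ⇒ NO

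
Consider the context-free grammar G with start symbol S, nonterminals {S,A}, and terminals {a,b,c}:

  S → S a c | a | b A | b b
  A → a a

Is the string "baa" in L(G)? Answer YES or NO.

CNF form of G:
  S -> S X3 | T2 A | T2 T2 | a
  A -> T0 T0
  T0 -> a
  T1 -> c
  T2 -> b
  X3 -> T0 T1

CYK fill:
  [0..0]={T2}  "b"  orig:{}
  [1..1]={S,T0}  "a"  orig:{S}
  [2..2]={S,T0}  "a"  orig:{S}
  [0..1]=∅  "ba"
  [1..2]={A}  "aa"
  [0..2]={S}  "baa"

S ∈ T[0,2] ⇒ YES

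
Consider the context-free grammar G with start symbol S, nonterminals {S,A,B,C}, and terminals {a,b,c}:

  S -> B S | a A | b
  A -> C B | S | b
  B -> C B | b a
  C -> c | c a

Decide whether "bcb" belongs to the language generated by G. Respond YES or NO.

CNF form of G:
  S -> B S | T0 A | b
  A -> B S | C B | T0 A | b
  B -> C B | T1 T0
  C -> T2 T0 | c
  T0 -> a
  T1 -> b
  T2 -> c

CYK fill:
  [0..0]={A,S,T1}  "b"  orig:{A,S}
  [1..1]={C,T2}  "c"  orig:{C}
  [2..2]={A,S,T1}  "b"  orig:{A,S}
  [0..1]=∅  "bc"
  [1..2]=∅  "cb"
  [0..2]=∅  "bcb"

S ∉ T[0,2] ⇒ NO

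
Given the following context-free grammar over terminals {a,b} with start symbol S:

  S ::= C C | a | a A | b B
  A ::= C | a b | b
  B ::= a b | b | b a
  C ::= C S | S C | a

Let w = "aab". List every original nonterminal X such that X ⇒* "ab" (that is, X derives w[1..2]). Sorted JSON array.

Convert to CNF:
  S -> C C | T0 A | T1 B | a
  A -> C S | S C | T0 T1 | a | b
  B -> T0 T1 | T1 T0 | b
  C -> C S | S C | a
  T0 -> a
  T1 -> b

Fill CYK table bottom-up, restricted to cells inside w[1..2]:
  [1..1]={A,C,S,T0}  "a"  orig:{A,C,S}
  [2..2]={A,B,T1}  "b"  orig:{A,B}
  [1..2]={A,B,S}  "ab"

Original NTs in T[1,2] deriving "ab": ["A", "B", "S"]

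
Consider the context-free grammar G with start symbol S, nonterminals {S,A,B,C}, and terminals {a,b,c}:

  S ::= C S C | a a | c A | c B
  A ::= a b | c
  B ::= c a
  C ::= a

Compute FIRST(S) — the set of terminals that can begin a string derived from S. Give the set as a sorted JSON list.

FIRST iteration:
iter 1:
  A via A→a b: +{a}
  A via A→c: +{c}
  B via B→c a: +{c}
  C via C→a: +{a}
  S via S→C S C: +{a}
  S via S→c A: +{c}
  FIRST[S]={a,c}  FIRST[A]={a,c}  FIRST[B]={c}  FIRST[C]={a}
iter 2: (no change)
  FIRST[S]={a,c}  FIRST[A]={a,c}  FIRST[B]={c}  FIRST[C]={a}

FIRST(S) = ["a", "c"]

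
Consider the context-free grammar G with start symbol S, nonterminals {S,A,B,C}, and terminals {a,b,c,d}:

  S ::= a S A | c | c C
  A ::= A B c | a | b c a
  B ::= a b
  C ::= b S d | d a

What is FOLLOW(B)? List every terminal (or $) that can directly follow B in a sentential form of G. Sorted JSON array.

FIRST iteration:
pass 1:
  A via A→a: +{a}
  A via A→b c a: +{b}
  B via B→a b: +{a}
  C via C→b S d: +{b}
  C via C→d a: +{d}
  S via S→a S A: +{a}
  S via S→c: +{c}
  S: {a,c}  A: {a,b}  B: {a}  C: {b,d}
pass 2: (stable)
  S: {a,c}  A: {a,b}  B: {a}  C: {b,d}

FOLLOW iteration:
seed FOLLOW(S) with $
pass 1:
  A→A B c: FOLLOW(A) ⊇ FIRST(B) = {a}; new: +{a}
  A→A B c: FOLLOW(B) ⊇ FIRST(c) = {c}; new: +{c}
  C→b S d: FOLLOW(S) ⊇ FIRST(d) = {d}; new: +{d}
  S→a S A: FOLLOW(S) ⊇ FIRST(A) = {a,b}; new: +{a,b}
  S→a S A: FOLLOW(A) ⊇ FOLLOW(S) ⊇ {$,a,b,d}; new: +{$,b,d}
  S→c C: FOLLOW(C) ⊇ FOLLOW(S) ⊇ {$,a,b,d}; new: +{$,a,b,d}
  FOLLOW[S]={$,a,b,d}  FOLLOW[A]={$,a,b,d}  FOLLOW[B]={c}  FOLLOW[C]={$,a,b,d}
pass 2: — fixpoint
  FOLLOW[S]={$,a,b,d}  FOLLOW[A]={$,a,b,d}  FOLLOW[B]={c}  FOLLOW[C]={$,a,b,d}

FOLLOW(B) = ["c"]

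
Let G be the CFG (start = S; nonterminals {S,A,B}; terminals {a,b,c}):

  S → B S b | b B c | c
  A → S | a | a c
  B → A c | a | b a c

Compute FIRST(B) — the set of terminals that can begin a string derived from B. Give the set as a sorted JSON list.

Compute FIRST by fixpoint:
round 1:
  A via A→a: +{a}
  B via B→A c: +{a}
  B via B→b a c: +{b}
  S via S→B S b: +{a,b}
  S via S→c: +{c}
  S: {a,b,c}  A: {a}  B: {a,b}
round 2:
  A via A→S: +{b,c}
  B via B→A c: +{c}
  S: {a,b,c}  A: {a,b,c}  B: {a,b,c}
round 3: — fixpoint
  S: {a,b,c}  A: {a,b,c}  B: {a,b,c}

FIRST(B) = ["a", "b", "c"]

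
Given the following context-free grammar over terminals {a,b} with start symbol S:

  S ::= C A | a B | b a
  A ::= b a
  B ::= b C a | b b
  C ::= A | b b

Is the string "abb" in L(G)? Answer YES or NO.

Convert to CNF:
  S -> C A | T0 T1 | T1 B
  A -> T0 T1
  B -> T0 T0 | T0 X2
  C -> T0 T0 | T0 T1
  T0 -> b
  T1 -> a
  X2 -> C T1

Fill CYK table bottom-up:
  T[0,0] 'a' = {T1}  orig:{}
  T[1,1] 'b' = {T0}  orig:{}
  T[2,2] 'b' = {T0}  orig:{}
  T[0,1] 'ab' = ∅
  T[1,2] 'bb' = {B,C}
  T[0,2] 'abb' = {S}

S ∈ T[0,2] ⇒ YES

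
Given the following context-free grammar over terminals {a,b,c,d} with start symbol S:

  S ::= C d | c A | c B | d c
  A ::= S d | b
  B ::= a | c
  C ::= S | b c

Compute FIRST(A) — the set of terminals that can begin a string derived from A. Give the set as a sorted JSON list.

FIRST iteration:
[1]
  A via A→b: +{b}
  B via B→a: +{a}
  B via B→c: +{c}
  C via C→b c: +{b}
  S via S→C d: +{b}
  S via S→c A: +{c}
  S via S→d c: +{d}
  FIRST(S)={b,c,d}  FIRST(A)={b}  FIRST(B)={a,c}  FIRST(C)={b}
[2]
  A via A→S d: +{c,d}
  C via C→S: +{c,d}
  FIRST(S)={b,c,d}  FIRST(A)={b,c,d}  FIRST(B)={a,c}  FIRST(C)={b,c,d}
[3] done
  FIRST(S)={b,c,d}  FIRST(A)={b,c,d}  FIRST(B)={a,c}  FIRST(C)={b,c,d}

FIRST(A) = ["b", "c", "d"]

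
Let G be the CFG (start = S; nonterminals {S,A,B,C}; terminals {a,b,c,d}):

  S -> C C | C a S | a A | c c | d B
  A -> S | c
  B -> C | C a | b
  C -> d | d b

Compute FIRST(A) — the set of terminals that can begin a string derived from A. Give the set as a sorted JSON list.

FIRST sets, iterate to fixpoint:
iter 1:
  A via A→c: +{c}
  B via B→b: +{b}
  C via C→d: +{d}
  S via S→C C: +{d}
  S via S→a A: +{a}
  S via S→c c: +{c}
  S: {a,c,d}  A: {c}  B: {b}  C: {d}
iter 2:
  A via A→S: +{a,d}
  B via B→C: +{d}
  S: {a,c,d}  A: {a,c,d}  B: {b,d}  C: {d}
iter 3: (stable)
  S: {a,c,d}  A: {a,c,d}  B: {b,d}  C: {d}

FIRST(A) = ["a", "c", "d"]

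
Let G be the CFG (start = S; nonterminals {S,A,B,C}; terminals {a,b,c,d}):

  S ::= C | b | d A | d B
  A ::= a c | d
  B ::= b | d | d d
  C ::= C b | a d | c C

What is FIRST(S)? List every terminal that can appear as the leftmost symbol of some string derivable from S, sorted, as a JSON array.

FIRST sets, iterate to fixpoint:
pass 1:
  A via A→a c: +{a}
  A via A→d: +{d}
  B via B→b: +{b}
  B via B→d: +{d}
  C via C→a d: +{a}
  C via C→c C: +{c}
  S via S→C: +{a,c}
  S via S→b: +{b}
  S via S→d A: +{d}
  S: {a,b,c,d}  A: {a,d}  B: {b,d}  C: {a,c}
pass 2: (stable)
  S: {a,b,c,d}  A: {a,d}  B: {b,d}  C: {a,c}

FIRST(S) = ["a", "b", "c", "d"]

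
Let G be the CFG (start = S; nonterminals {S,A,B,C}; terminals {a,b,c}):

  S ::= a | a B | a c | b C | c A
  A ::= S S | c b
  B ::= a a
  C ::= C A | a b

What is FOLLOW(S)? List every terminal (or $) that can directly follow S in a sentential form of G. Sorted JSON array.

FIRST sets, iterate to fixpoint:
iter 1:
  A via A→c b: +{c}
  B via B→a a: +{a}
  C via C→a b: +{a}
  S via S→a: +{a}
  S via S→b C: +{b}
  S via S→c A: +{c}
  FIRST[S]={a,b,c}  FIRST[A]={c}  FIRST[B]={a}  FIRST[C]={a}
iter 2:
  A via A→S S: +{a,b}
  FIRST[S]={a,b,c}  FIRST[A]={a,b,c}  FIRST[B]={a}  FIRST[C]={a}
iter 3: done
  FIRST[S]={a,b,c}  FIRST[A]={a,b,c}  FIRST[B]={a}  FIRST[C]={a}

Compute FOLLOW by fixpoint:
seed FOLLOW(S) with $
[1]
  A→S S: FOLLOW(S) ⊇ FIRST(S) = {a,b,c}; new: +{a,b,c}
  C→C A: FOLLOW(C) ⊇ FIRST(A) = {a,b,c}; new: +{a,b,c}
  C→C A: FOLLOW(A) ⊇ FOLLOW(C) ⊇ {a,b,c}; new: +{a,b,c}
  S→a B: FOLLOW(B) ⊇ FOLLOW(S) ⊇ {$,a,b,c}; new: +{$,a,b,c}
  S→b C: FOLLOW(C) ⊇ FOLLOW(S) ⊇ {$,a,b,c}; new: +{$}
  S→c A: FOLLOW(A) ⊇ FOLLOW(S) ⊇ {$,a,b,c}; new: +{$}
  FOLLOW(S)={$,a,b,c}  FOLLOW(A)={$,a,b,c}  FOLLOW(B)={$,a,b,c}  FOLLOW(C)={$,a,b,c}
[2] (stable)
  FOLLOW(S)={$,a,b,c}  FOLLOW(A)={$,a,b,c}  FOLLOW(B)={$,a,b,c}  FOLLOW(C)={$,a,b,c}

FOLLOW(S) = ["$", "a", "b", "c"]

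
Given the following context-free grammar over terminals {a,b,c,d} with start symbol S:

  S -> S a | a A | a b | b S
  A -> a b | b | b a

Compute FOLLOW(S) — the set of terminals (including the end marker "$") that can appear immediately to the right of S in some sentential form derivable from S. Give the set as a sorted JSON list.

FIRST sets, iterate to fixpoint:
[1]
  A via A→a b: +{a}
  A via A→b: +{b}
  S via S→a A: +{a}
  S via S→b S: +{b}
  FIRST[S]={a,b}  FIRST[A]={a,b}
[2] done
  FIRST[S]={a,b}  FIRST[A]={a,b}

FOLLOW sets:
FOLLOW(S) := {$}
round 1:
  S→S a: FOLLOW(S) ⊇ FIRST(a) = {a}; new: +{a}
  S→a A: FOLLOW(A) ⊇ FOLLOW(S) ⊇ {$,a}; new: +{$,a}
  FOLLOW(S)={$,a}  FOLLOW(A)={$,a}
round 2: (no change)
  FOLLOW(S)={$,a}  FOLLOW(A)={$,a}

FOLLOW(S) = ["$", "a"]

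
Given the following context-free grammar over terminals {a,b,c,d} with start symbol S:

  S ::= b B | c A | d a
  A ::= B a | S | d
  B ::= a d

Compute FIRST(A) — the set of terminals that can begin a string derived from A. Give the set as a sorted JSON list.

Compute FIRST by fixpoint:
iter 1:
  A via A→d: +{d}
  B via B→a d: +{a}
  S via S→b B: +{b}
  S via S→c A: +{c}
  S via S→d a: +{d}
  S: {b,c,d}  A: {d}  B: {a}
iter 2:
  A via A→B a: +{a}
  A via A→S: +{b,c}
  S: {b,c,d}  A: {a,b,c,d}  B: {a}
iter 3: (no change)
  S: {b,c,d}  A: {a,b,c,d}  B: {a}

FIRST(A) = ["a", "b", "c", "d"]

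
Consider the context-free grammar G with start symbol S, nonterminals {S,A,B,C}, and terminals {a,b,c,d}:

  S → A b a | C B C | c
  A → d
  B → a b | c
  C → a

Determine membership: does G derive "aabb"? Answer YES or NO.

CNF form of G:
  S -> A X2 | C X3 | c
  A -> d
  B -> T0 T1 | c
  C -> a
  T0 -> a
  T1 -> b
  X2 -> T1 T0
  X3 -> B C

Fill CYK table bottom-up:
  [0..0]={C,T0}  "a"  orig:{C}
  [1..1]={C,T0}  "a"  orig:{C}
  [2..2]={T1}  "b"  orig:{}
  [3..3]={T1}  "b"  orig:{}
  [0..1]=∅  "aa"
  [1..2]={B}  "ab"
  [2..3]=∅  "bb"
  [0..2]=∅  "aab"
  [1..3]=∅  "abb"
  [0..3]=∅  "aabb"

S ∉ T[0,3] ⇒ NO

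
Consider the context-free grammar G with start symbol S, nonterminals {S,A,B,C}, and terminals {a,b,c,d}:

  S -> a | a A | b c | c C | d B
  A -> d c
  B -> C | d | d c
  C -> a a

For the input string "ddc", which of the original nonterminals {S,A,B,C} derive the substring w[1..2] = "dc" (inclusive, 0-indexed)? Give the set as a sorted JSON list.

CNF form of G:
  S -> T0 B | T1 C | T2 A | T3 T1 | a
  A -> T0 T1
  B -> T0 T1 | T2 T2 | d
  C -> T2 T2
  T0 -> d
  T1 -> c
  T2 -> a
  T3 -> b

CYK table (by increasing span) (cells [i..j] with 1 ≤ i ≤ j ≤ 2 only):
  T[1,1] 'd' = {B,T0}  orig:{B}
  T[2,2] 'c' = {T1}  orig:{}
  T[1,2] 'dc' = {A,B}

Original NTs in T[1,2] deriving "dc": ["A", "B"]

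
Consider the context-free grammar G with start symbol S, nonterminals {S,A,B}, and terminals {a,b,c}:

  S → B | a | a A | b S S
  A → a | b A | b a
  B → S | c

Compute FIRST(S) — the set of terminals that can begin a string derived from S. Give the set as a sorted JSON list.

FIRST sets, iterate to fixpoint:
pass 1:
  A via A→a: +{a}
  A via A→b A: +{b}
  B via B→c: +{c}
  S via S→B: +{c}
  S via S→a: +{a}
  S via S→b S S: +{b}
  FIRST(S)={a,b,c}  FIRST(A)={a,b}  FIRST(B)={c}
pass 2:
  B via B→S: +{a,b}
  FIRST(S)={a,b,c}  FIRST(A)={a,b}  FIRST(B)={a,b,c}
pass 3: — fixpoint
  FIRST(S)={a,b,c}  FIRST(A)={a,b}  FIRST(B)={a,b,c}

FIRST(S) = ["a", "b", "c"]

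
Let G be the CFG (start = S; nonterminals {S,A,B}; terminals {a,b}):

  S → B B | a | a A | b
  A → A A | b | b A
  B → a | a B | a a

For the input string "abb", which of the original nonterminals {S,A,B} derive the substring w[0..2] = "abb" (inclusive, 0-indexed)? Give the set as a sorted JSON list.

CNF form of G:
  S -> B B | T1 A | a | b
  A -> A A | T0 A | b
  B -> T1 B | T1 T1 | a
  T0 -> b
  T1 -> a

CYK table (by increasing span) (cells [i..j] with 0 ≤ i ≤ j ≤ 2 only):
  T[0,0] 'a' = {B,S,T1}  orig:{B,S}
  T[1,1] 'b' = {A,S,T0}  orig:{A,S}
  T[2,2] 'b' = {A,S,T0}  orig:{A,S}
  T[0,1] 'ab' = {S}
  T[1,2] 'bb' = {A}
  T[0,2] 'abb' = {S}

Original NTs in T[0,2] deriving "abb": ["S"]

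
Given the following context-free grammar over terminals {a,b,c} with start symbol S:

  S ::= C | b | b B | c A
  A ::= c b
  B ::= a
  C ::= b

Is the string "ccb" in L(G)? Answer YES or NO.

Convert to CNF:
  S -> T0 A | T1 B | b
  A -> T0 T1
  B -> a
  C -> b
  T0 -> c
  T1 -> b

CYK table (by increasing span):
  [0..0]={T0}  "c"  orig:{}
  [1..1]={T0}  "c"  orig:{}
  [2..2]={C,S,T1}  "b"  orig:{C,S}
  [0..1]=∅  "cc"
  [1..2]={A}  "cb"
  [0..2]={S}  "ccb"

S ∈ T[0,2] ⇒ YES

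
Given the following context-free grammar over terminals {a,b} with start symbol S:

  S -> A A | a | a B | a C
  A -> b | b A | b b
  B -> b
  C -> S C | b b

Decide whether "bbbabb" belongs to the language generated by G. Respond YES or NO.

Convert to CNF:
  S -> A A | T1 B | T1 C | a
  A -> T0 A | T0 T0 | b
  B -> b
  C -> S C | T0 T0
  T0 -> b
  T1 -> a

CYK table (by increasing span):
  cell(0,0) b: {A,B,T0}  orig:{A,B}
  cell(1,1) b: {A,B,T0}  orig:{A,B}
  cell(2,2) b: {A,B,T0}  orig:{A,B}
  cell(3,3) a: {S,T1}  orig:{S}
  cell(4,4) b: {A,B,T0}  orig:{A,B}
  cell(5,5) b: {A,B,T0}  orig:{A,B}
  cell(0,1) bb: {A,C,S}
  cell(1,2) bb: {A,C,S}
  cell(2,3) ba: ∅
  cell(3,4) ab: {S}
  cell(4,5) bb: {A,C,S}
  cell(0,2) bbb: {A,S}
  cell(1,3) bba: ∅
  cell(2,4) bab: ∅
  cell(3,5) abb: {C,S}
  cell(0,3) bbba: ∅
  cell(1,4) bbab: ∅
  cell(2,5) babb: ∅
  cell(0,4) bbbab: ∅
  cell(1,5) bbabb: {C}
  cell(0,5) bbbabb: {C}

S ∉ T[0,5] ⇒ NO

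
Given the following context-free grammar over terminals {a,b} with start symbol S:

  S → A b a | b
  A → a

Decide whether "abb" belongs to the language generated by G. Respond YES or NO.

Convert to CNF:
  S -> A X2 | b
  A -> a
  T0 -> b
  T1 -> a
  X2 -> T0 T1

Fill CYK table bottom-up:
  [0..0]={A,T1}  "a"  orig:{A}
  [1..1]={S,T0}  "b"  orig:{S}
  [2..2]={S,T0}  "b"  orig:{S}
  [0..1]=∅  "ab"
  [1..2]=∅  "bb"
  [0..2]=∅  "abb"

S ∉ T[0,2] ⇒ NO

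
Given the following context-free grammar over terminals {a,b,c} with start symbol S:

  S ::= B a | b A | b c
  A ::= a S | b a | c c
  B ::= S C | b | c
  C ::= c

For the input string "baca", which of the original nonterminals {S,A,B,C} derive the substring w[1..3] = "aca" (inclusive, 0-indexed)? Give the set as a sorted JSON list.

Convert to CNF:
  S -> B T0 | T1 A | T1 T2
  A -> T0 S | T1 T0 | T2 T2
  B -> S C | b | c
  C -> c
  T0 -> a
  T1 -> b
  T2 -> c

CYK table (by increasing span), restricted to cells inside w[1..3]:
  T[1,1] 'a' = {T0}  orig:{}
  T[2,2] 'c' = {B,C,T2}  orig:{B,C}
  T[3,3] 'a' = {T0}  orig:{}
  T[1,2] 'ac' = ∅
  T[2,3] 'ca' = {S}
  T[1,3] 'aca' = {A}

Original NTs in T[1,3] deriving "aca": ["A"]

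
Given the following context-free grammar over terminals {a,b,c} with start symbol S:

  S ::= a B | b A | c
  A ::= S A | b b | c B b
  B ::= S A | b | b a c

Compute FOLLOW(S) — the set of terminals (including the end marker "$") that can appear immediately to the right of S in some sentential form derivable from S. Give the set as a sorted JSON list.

FIRST iteration:
pass 1:
  A via A→b b: +{b}
  A via A→c B b: +{c}
  B via B→b: +{b}
  S via S→a B: +{a}
  S via S→b A: +{b}
  S via S→c: +{c}
  S: {a,b,c}  A: {b,c}  B: {b}
pass 2:
  A via A→S A: +{a}
  B via B→S A: +{a,c}
  S: {a,b,c}  A: {a,b,c}  B: {a,b,c}
pass 3: — fixpoint
  S: {a,b,c}  A: {a,b,c}  B: {a,b,c}

FOLLOW sets:
FOLLOW(S) := {$}
[1]
  A→S A: FOLLOW(S) ⊇ FIRST(A) = {a,b,c}; new: +{a,b,c}
  A→c B b: FOLLOW(B) ⊇ FIRST(b) = {b}; new: +{b}
  B→S A: FOLLOW(A) ⊇ FOLLOW(B) ⊇ {b}; new: +{b}
  S→a B: FOLLOW(B) ⊇ FOLLOW(S) ⊇ {$,a,b,c}; new: +{$,a,c}
  S→b A: FOLLOW(A) ⊇ FOLLOW(S) ⊇ {$,a,b,c}; new: +{$,a,c}
  FOLLOW(S)={$,a,b,c}  FOLLOW(A)={$,a,b,c}  FOLLOW(B)={$,a,b,c}
[2] done
  FOLLOW(S)={$,a,b,c}  FOLLOW(A)={$,a,b,c}  FOLLOW(B)={$,a,b,c}

FOLLOW(S) = ["$", "a", "b", "c"]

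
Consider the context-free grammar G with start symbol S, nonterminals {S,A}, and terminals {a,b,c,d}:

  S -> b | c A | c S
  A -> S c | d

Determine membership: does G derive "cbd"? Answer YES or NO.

Convert to CNF:
  S -> T0 A | T0 S | b
  A -> S T0 | d
  T0 -> c

CYK table (by increasing span):
  T[0,0] 'c' = {T0}  orig:{}
  T[1,1] 'b' = {S}
  T[2,2] 'd' = {A}
  T[0,1] 'cb' = {S}
  T[1,2] 'bd' = ∅
  T[0,2] 'cbd' = ∅

S ∉ T[0,2] ⇒ NO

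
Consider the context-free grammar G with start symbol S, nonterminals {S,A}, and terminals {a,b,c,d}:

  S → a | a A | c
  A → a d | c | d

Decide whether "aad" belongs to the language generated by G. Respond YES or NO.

CNF form of G:
  S -> T0 A | a | c
  A -> T0 T1 | c | d
  T0 -> a
  T1 -> d

Fill CYK table bottom-up:
  cell(0,0) a: {S,T0}  orig:{S}
  cell(1,1) a: {S,T0}  orig:{S}
  cell(2,2) d: {A,T1}  orig:{A}
  cell(0,1) aa: ∅
  cell(1,2) ad: {A,S}
  cell(0,2) aad: {S}

S ∈ T[0,2] ⇒ YES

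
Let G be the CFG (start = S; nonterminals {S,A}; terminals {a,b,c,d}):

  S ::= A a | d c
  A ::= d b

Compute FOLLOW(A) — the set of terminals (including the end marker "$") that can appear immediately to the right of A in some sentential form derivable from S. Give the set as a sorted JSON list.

FIRST sets, iterate to fixpoint:
round 1:
  A via A→d b: +{d}
  S via S→A a: +{d}
  FIRST[S]={d}  FIRST[A]={d}
round 2: — fixpoint
  FIRST[S]={d}  FIRST[A]={d}

FOLLOW iteration:
initialize: $ ∈ FOLLOW(S)
pass 1:
  S→A a: FOLLOW(A) ⊇ FIRST(a) = {a}; new: +{a}
  FOLLOW[S]={$}  FOLLOW[A]={a}
pass 2: — fixpoint
  FOLLOW[S]={$}  FOLLOW[A]={a}

FOLLOW(A) = ["a"]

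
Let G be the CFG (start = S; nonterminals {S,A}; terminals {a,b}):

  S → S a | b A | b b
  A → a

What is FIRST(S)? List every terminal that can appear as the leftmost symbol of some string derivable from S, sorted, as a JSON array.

FIRST iteration:
round 1:
  A via A→a: +{a}
  S via S→b A: +{b}
  S: {b}  A: {a}
round 2: (stable)
  S: {b}  A: {a}

FIRST(S) = ["b"]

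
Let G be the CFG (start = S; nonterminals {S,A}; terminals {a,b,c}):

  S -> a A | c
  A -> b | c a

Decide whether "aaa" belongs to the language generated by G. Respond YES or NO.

Convert to CNF:
  S -> T1 A | c
  A -> T0 T1 | b
  T0 -> c
  T1 -> a

CYK fill:
  T[0,0] 'a' = {T1}  orig:{}
  T[1,1] 'a' = {T1}  orig:{}
  T[2,2] 'a' = {T1}  orig:{}
  T[0,1] 'aa' = ∅
  T[1,2] 'aa' = ∅
  T[0,2] 'aaa' = ∅

S ∉ T[0,2] ⇒ NO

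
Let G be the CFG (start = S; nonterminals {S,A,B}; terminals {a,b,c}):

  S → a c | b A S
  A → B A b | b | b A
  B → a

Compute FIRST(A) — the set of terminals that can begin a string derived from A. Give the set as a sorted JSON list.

FIRST iteration:
[1]
  A via A→b: +{b}
  B via B→a: +{a}
  S via S→a c: +{a}
  S via S→b A S: +{b}
  S: {a,b}  A: {b}  B: {a}
[2]
  A via A→B A b: +{a}
  S: {a,b}  A: {a,b}  B: {a}
[3] done
  S: {a,b}  A: {a,b}  B: {a}

FIRST(A) = ["a", "b"]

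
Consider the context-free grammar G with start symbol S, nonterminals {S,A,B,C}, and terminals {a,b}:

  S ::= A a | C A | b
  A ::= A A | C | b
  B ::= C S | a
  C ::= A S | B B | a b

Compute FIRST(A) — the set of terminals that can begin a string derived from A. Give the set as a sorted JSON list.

Compute FIRST by fixpoint:
round 1:
  A via A→b: +{b}
  B via B→a: +{a}
  C via C→A S: +{b}
  C via C→B B: +{a}
  S via S→A a: +{b}
  S via S→C A: +{a}
  FIRST[S]={a,b}  FIRST[A]={b}  FIRST[B]={a}  FIRST[C]={a,b}
round 2:
  A via A→C: +{a}
  B via B→C S: +{b}
  FIRST[S]={a,b}  FIRST[A]={a,b}  FIRST[B]={a,b}  FIRST[C]={a,b}
round 3: (stable)
  FIRST[S]={a,b}  FIRST[A]={a,b}  FIRST[B]={a,b}  FIRST[C]={a,b}

FIRST(A) = ["a", "b"]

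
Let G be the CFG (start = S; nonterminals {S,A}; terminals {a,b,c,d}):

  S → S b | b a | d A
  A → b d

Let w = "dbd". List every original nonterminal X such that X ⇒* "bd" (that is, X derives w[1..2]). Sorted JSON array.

Convert to CNF:
  S -> S T0 | T0 T2 | T1 A
  A -> T0 T1
  T0 -> b
  T1 -> d
  T2 -> a

CYK table (by increasing span) (cells [i..j] with 1 ≤ i ≤ j ≤ 2 only):
  cell(1,1) b: {T0}  orig:{}
  cell(2,2) d: {T1}  orig:{}
  cell(1,2) bd: {A}

Original NTs in T[1,2] deriving "bd": ["A"]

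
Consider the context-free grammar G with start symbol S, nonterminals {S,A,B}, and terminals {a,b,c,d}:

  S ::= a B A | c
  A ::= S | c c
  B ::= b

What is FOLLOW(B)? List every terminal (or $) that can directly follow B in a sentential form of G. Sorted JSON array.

FIRST iteration:
iter 1:
  A via A→c c: +{c}
  B via B→b: +{b}
  S via S→a B A: +{a}
  S via S→c: +{c}
  S: {a,c}  A: {c}  B: {b}
iter 2:
  A via A→S: +{a}
  S: {a,c}  A: {a,c}  B: {b}
iter 3: done
  S: {a,c}  A: {a,c}  B: {b}

Compute FOLLOW by fixpoint:
seed FOLLOW(S) with $
iter 1:
  S→a B A: FOLLOW(B) ⊇ FIRST(A) = {a,c}; new: +{a,c}
  S→a B A: FOLLOW(A) ⊇ FOLLOW(S) ⊇ {$}; new: +{$}
  FOLLOW[S]={$}  FOLLOW[A]={$}  FOLLOW[B]={a,c}
iter 2: (no change)
  FOLLOW[S]={$}  FOLLOW[A]={$}  FOLLOW[B]={a,c}

FOLLOW(B) = ["a", "c"]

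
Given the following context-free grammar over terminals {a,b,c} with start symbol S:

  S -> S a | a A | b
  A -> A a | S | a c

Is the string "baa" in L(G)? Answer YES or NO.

CNF form of G:
  S -> S T0 | T0 A | b
  A -> A T0 | S T0 | T0 A | T0 T1 | b
  T0 -> a
  T1 -> c

CYK table (by increasing span):
  cell(0,0) b: {A,S}
  cell(1,1) a: {T0}  orig:{}
  cell(2,2) a: {T0}  orig:{}
  cell(0,1) ba: {A,S}
  cell(1,2) aa: ∅
  cell(0,2) baa: {A,S}

S ∈ T[0,2] ⇒ YES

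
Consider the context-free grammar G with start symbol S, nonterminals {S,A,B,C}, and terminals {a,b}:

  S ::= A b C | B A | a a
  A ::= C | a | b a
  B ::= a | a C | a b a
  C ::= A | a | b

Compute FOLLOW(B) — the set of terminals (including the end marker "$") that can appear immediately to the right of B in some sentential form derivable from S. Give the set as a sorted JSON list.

FIRST iteration:
iter 1:
  A via A→a: +{a}
  A via A→b a: +{b}
  B via B→a: +{a}
  C via C→A: +{a,b}
  S via S→A b C: +{a,b}
  FIRST[S]={a,b}  FIRST[A]={a,b}  FIRST[B]={a}  FIRST[C]={a,b}
iter 2: — fixpoint
  FIRST[S]={a,b}  FIRST[A]={a,b}  FIRST[B]={a}  FIRST[C]={a,b}

FOLLOW iteration:
FOLLOW(S) := {$}
pass 1:
  S→A b C: FOLLOW(A) ⊇ FIRST(b) = {b}; new: +{b}
  S→A b C: FOLLOW(C) ⊇ FOLLOW(S) ⊇ {$}; new: +{$}
  S→B A: FOLLOW(B) ⊇ FIRST(A) = {a,b}; new: +{a,b}
  S→B A: FOLLOW(A) ⊇ FOLLOW(S) ⊇ {$}; new: +{$}
  S: {$}  A: {$,b}  B: {a,b}  C: {$}
pass 2:
  A→C: FOLLOW(C) ⊇ FOLLOW(A) ⊇ {$,b}; new: +{b}
  B→a C: FOLLOW(C) ⊇ FOLLOW(B) ⊇ {a,b}; new: +{a}
  C→A: FOLLOW(A) ⊇ FOLLOW(C) ⊇ {$,a,b}; new: +{a}
  S: {$}  A: {$,a,b}  B: {a,b}  C: {$,a,b}
pass 3: — fixpoint
  S: {$}  A: {$,a,b}  B: {a,b}  C: {$,a,b}

FOLLOW(B) = ["a", "b"]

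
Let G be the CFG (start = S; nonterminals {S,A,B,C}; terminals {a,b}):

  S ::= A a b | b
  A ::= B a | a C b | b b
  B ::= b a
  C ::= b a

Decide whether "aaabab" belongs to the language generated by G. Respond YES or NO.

Convert to CNF:
  S -> A X3 | b
  A -> B T0 | T0 X2 | T1 T1
  B -> T1 T0
  C -> T1 T0
  T0 -> a
  T1 -> b
  X2 -> C T1
  X3 -> T0 T1

CYK table (by increasing span):
  [0..0]={T0}  "a"  orig:{}
  [1..1]={T0}  "a"  orig:{}
  [2..2]={T0}  "a"  orig:{}
  [3..3]={S,T1}  "b"  orig:{S}
  [4..4]={T0}  "a"  orig:{}
  [5..5]={S,T1}  "b"  orig:{S}
  [0..1]=∅  "aa"
  [1..2]=∅  "aa"
  [2..3]={X3}  "ab"  orig:{}
  [3..4]={B,C}  "ba"
  [4..5]={X3}  "ab"  orig:{}
  [0..2]=∅  "aaa"
  [1..3]=∅  "aab"
  [2..4]=∅  "aba"
  [3..5]={X2}  "bab"  orig:{}
  [0..3]=∅  "aaab"
  [1..4]=∅  "aaba"
  [2..5]={A}  "abab"
  [0..4]=∅  "aaaba"
  [1..5]=∅  "aabab"
  [0..5]=∅  "aaabab"

S ∉ T[0,5] ⇒ NO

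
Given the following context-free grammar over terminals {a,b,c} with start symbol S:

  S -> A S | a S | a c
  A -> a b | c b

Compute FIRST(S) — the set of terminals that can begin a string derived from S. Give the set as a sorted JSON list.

FIRST iteration:
round 1:
  A via A→a b: +{a}
  A via A→c b: +{c}
  S via S→A S: +{a,c}
  FIRST(S)={a,c}  FIRST(A)={a,c}
round 2: — fixpoint
  FIRST(S)={a,c}  FIRST(A)={a,c}

FIRST(S) = ["a", "c"]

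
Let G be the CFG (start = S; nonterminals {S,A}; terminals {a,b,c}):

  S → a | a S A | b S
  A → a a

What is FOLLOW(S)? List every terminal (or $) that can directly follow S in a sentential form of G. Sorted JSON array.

FIRST sets, iterate to fixpoint:
pass 1:
  A via A→a a: +{a}
  S via S→a: +{a}
  S via S→b S: +{b}
  S: {a,b}  A: {a}
pass 2: done
  S: {a,b}  A: {a}

Compute FOLLOW by fixpoint:
seed FOLLOW(S) with $
[1]
  S→a S A: FOLLOW(S) ⊇ FIRST(A) = {a}; new: +{a}
  S→a S A: FOLLOW(A) ⊇ FOLLOW(S) ⊇ {$,a}; new: +{$,a}
  S: {$,a}  A: {$,a}
[2] (stable)
  S: {$,a}  A: {$,a}

FOLLOW(S) = ["$", "a"]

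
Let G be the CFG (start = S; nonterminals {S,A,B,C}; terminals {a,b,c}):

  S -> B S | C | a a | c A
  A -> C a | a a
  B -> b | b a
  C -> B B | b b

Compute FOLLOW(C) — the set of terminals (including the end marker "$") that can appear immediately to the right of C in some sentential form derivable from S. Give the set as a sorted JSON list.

Compute FIRST by fixpoint:
round 1:
  A via A→a a: +{a}
  B via B→b: +{b}
  C via C→B B: +{b}
  S via S→B S: +{b}
  S via S→a a: +{a}
  S via S→c A: +{c}
  S: {a,b,c}  A: {a}  B: {b}  C: {b}
round 2:
  A via A→C a: +{b}
  S: {a,b,c}  A: {a,b}  B: {b}  C: {b}
round 3: — fixpoint
  S: {a,b,c}  A: {a,b}  B: {b}  C: {b}

Compute FOLLOW by fixpoint:
seed FOLLOW(S) with $
pass 1:
  A→C a: FOLLOW(C) ⊇ FIRST(a) = {a}; new: +{a}
  C→B B: FOLLOW(B) ⊇ FIRST(B) = {b}; new: +{b}
  C→B B: FOLLOW(B) ⊇ FOLLOW(C) ⊇ {a}; new: +{a}
  S→B S: FOLLOW(B) ⊇ FIRST(S) = {a,b,c}; new: +{c}
  S→C: FOLLOW(C) ⊇ FOLLOW(S) ⊇ {$}; new: +{$}
  S→c A: FOLLOW(A) ⊇ FOLLOW(S) ⊇ {$}; new: +{$}
  FOLLOW[S]={$}  FOLLOW[A]={$}  FOLLOW[B]={a,b,c}  FOLLOW[C]={$,a}
pass 2:
  C→B B: FOLLOW(B) ⊇ FOLLOW(C) ⊇ {$,a}; new: +{$}
  FOLLOW[S]={$}  FOLLOW[A]={$}  FOLLOW[B]={$,a,b,c}  FOLLOW[C]={$,a}
pass 3: — fixpoint
  FOLLOW[S]={$}  FOLLOW[A]={$}  FOLLOW[B]={$,a,b,c}  FOLLOW[C]={$,a}

FOLLOW(C) = ["$", "a"]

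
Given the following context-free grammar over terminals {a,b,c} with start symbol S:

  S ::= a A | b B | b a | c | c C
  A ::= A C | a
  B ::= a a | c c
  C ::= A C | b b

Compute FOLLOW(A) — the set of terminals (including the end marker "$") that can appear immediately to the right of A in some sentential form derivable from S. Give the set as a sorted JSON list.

Compute FIRST by fixpoint:
[1]
  A via A→a: +{a}
  B via B→a a: +{a}
  B via B→c c: +{c}
  C via C→A C: +{a}
  C via C→b b: +{b}
  S via S→a A: +{a}
  S via S→b B: +{b}
  S via S→c: +{c}
  FIRST[S]={a,b,c}  FIRST[A]={a}  FIRST[B]={a,c}  FIRST[C]={a,b}
[2] (stable)
  FIRST[S]={a,b,c}  FIRST[A]={a}  FIRST[B]={a,c}  FIRST[C]={a,b}

Compute FOLLOW by fixpoint:
seed FOLLOW(S) with $
[1]
  A→A C: FOLLOW(A) ⊇ FIRST(C) = {a,b}; new: +{a,b}
  A→A C: FOLLOW(C) ⊇ FOLLOW(A) ⊇ {a,b}; new: +{a,b}
  S→a A: FOLLOW(A) ⊇ FOLLOW(S) ⊇ {$}; new: +{$}
  S→b B: FOLLOW(B) ⊇ FOLLOW(S) ⊇ {$}; new: +{$}
  S→c C: FOLLOW(C) ⊇ FOLLOW(S) ⊇ {$}; new: +{$}
  S: {$}  A: {$,a,b}  B: {$}  C: {$,a,b}
[2] (no change)
  S: {$}  A: {$,a,b}  B: {$}  C: {$,a,b}

FOLLOW(A) = ["$", "a", "b"]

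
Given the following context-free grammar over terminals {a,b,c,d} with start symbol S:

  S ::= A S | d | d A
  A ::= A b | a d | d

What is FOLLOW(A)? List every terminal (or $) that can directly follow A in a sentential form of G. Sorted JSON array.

FIRST iteration:
round 1:
  A via A→a d: +{a}
  A via A→d: +{d}
  S via S→A S: +{a,d}
  FIRST[S]={a,d}  FIRST[A]={a,d}
round 2: (stable)
  FIRST[S]={a,d}  FIRST[A]={a,d}

FOLLOW sets:
FOLLOW(S) := {$}
pass 1:
  A→A b: FOLLOW(A) ⊇ FIRST(b) = {b}; new: +{b}
  S→A S: FOLLOW(A) ⊇ FIRST(S) = {a,d}; new: +{a,d}
  S→d A: FOLLOW(A) ⊇ FOLLOW(S) ⊇ {$}; new: +{$}
  FOLLOW(S)={$}  FOLLOW(A)={$,a,b,d}
pass 2: — fixpoint
  FOLLOW(S)={$}  FOLLOW(A)={$,a,b,d}

FOLLOW(A) = ["$", "a", "b", "d"]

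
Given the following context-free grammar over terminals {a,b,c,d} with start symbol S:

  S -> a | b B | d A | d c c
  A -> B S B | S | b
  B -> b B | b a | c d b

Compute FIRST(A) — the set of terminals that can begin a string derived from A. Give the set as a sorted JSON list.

FIRST iteration:
iter 1:
  A via A→b: +{b}
  B via B→b B: +{b}
  B via B→c d b: +{c}
  S via S→a: +{a}
  S via S→b B: +{b}
  S via S→d A: +{d}
  S: {a,b,d}  A: {b}  B: {b,c}
iter 2:
  A via A→B S B: +{c}
  A via A→S: +{a,d}
  S: {a,b,d}  A: {a,b,c,d}  B: {b,c}
iter 3: (stable)
  S: {a,b,d}  A: {a,b,c,d}  B: {b,c}

FIRST(A) = ["a", "b", "c", "d"]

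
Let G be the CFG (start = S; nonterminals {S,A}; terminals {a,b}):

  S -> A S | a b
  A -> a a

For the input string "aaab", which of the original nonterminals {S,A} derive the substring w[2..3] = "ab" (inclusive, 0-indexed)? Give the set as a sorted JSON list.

Convert to CNF:
  S -> A S | T0 T1
  A -> T0 T0
  T0 -> a
  T1 -> b

CYK fill — only the sub-triangle for w[2..3]:
  cell(2,2) a: {T0}  orig:{}
  cell(3,3) b: {T1}  orig:{}
  cell(2,3) ab: {S}

Original NTs in T[2,3] deriving "ab": ["S"]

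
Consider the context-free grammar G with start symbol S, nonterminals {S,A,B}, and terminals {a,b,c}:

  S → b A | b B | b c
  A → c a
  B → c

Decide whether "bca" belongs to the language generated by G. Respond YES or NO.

CNF form of G:
  S -> T2 A | T2 B | T2 T0
  A -> T0 T1
  B -> c
  T0 -> c
  T1 -> a
  T2 -> b

Fill CYK table bottom-up:
  cell(0,0) b: {T2}  orig:{}
  cell(1,1) c: {B,T0}  orig:{B}
  cell(2,2) a: {T1}  orig:{}
  cell(0,1) bc: {S}
  cell(1,2) ca: {A}
  cell(0,2) bca: {S}

S ∈ T[0,2] ⇒ YES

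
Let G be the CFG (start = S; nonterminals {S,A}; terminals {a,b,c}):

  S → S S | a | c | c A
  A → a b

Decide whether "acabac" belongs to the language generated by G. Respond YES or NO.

Convert to CNF:
  S -> S S | T2 A | a | c
  A -> T0 T1
  T0 -> a
  T1 -> b
  T2 -> c

Fill CYK table bottom-up:
  T[0,0] 'a' = {S,T0}  orig:{S}
  T[1,1] 'c' = {S,T2}  orig:{S}
  T[2,2] 'a' = {S,T0}  orig:{S}
  T[3,3] 'b' = {T1}  orig:{}
  T[4,4] 'a' = {S,T0}  orig:{S}
  T[5,5] 'c' = {S,T2}  orig:{S}
  T[0,1] 'ac' = {S}
  T[1,2] 'ca' = {S}
  T[2,3] 'ab' = {A}
  T[3,4] 'ba' = ∅
  T[4,5] 'ac' = {S}
  T[0,2] 'aca' = {S}
  T[1,3] 'cab' = {S}
  T[2,4] 'aba' = ∅
  T[3,5] 'bac' = ∅
  T[0,3] 'acab' = {S}
  T[1,4] 'caba' = {S}
  T[2,5] 'abac' = ∅
  T[0,4] 'acaba' = {S}
  T[1,5] 'cabac' = {S}
  T[0,5] 'acabac' = {S}

S ∈ T[0,5] ⇒ YES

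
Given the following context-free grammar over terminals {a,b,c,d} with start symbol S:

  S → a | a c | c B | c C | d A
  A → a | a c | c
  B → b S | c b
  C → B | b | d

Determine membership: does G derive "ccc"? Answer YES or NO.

CNF form of G:
  S -> T0 T1 | T1 B | T1 C | T3 A | a
  A -> T0 T1 | a | c
  B -> T1 T2 | T2 S
  C -> T1 T2 | T2 S | b | d
  T0 -> a
  T1 -> c
  T2 -> b
  T3 -> d

CYK table (by increasing span):
  [0..0]={A,T1}  "c"  orig:{A}
  [1..1]={A,T1}  "c"  orig:{A}
  [2..2]={A,T1}  "c"  orig:{A}
  [0..1]=∅  "cc"
  [1..2]=∅  "cc"
  [0..2]=∅  "ccc"

S ∉ T[0,2] ⇒ NO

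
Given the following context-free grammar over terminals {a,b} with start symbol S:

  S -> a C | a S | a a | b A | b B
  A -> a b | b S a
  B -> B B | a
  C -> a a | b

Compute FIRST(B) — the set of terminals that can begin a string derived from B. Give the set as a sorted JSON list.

FIRST iteration:
round 1:
  A via A→a b: +{a}
  A via A→b S a: +{b}
  B via B→a: +{a}
  C via C→a a: +{a}
  C via C→b: +{b}
  S via S→a C: +{a}
  S via S→b A: +{b}
  S: {a,b}  A: {a,b}  B: {a}  C: {a,b}
round 2: — fixpoint
  S: {a,b}  A: {a,b}  B: {a}  C: {a,b}

FIRST(B) = ["a"]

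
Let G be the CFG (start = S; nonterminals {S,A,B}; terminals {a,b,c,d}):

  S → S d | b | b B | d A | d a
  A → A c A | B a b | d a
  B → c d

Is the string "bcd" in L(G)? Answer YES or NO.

CNF form of G:
  S -> S T3 | T2 B | T3 A | T3 T1 | b
  A -> A X4 | B X5 | T3 T1
  B -> T0 T3
  T0 -> c
  T1 -> a
  T2 -> b
  T3 -> d
  X4 -> T0 A
  X5 -> T1 T2

CYK fill:
  cell(0,0) b: {S,T2}  orig:{S}
  cell(1,1) c: {T0}  orig:{}
  cell(2,2) d: {T3}  orig:{}
  cell(0,1) bc: ∅
  cell(1,2) cd: {B}
  cell(0,2) bcd: {S}

S ∈ T[0,2] ⇒ YES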